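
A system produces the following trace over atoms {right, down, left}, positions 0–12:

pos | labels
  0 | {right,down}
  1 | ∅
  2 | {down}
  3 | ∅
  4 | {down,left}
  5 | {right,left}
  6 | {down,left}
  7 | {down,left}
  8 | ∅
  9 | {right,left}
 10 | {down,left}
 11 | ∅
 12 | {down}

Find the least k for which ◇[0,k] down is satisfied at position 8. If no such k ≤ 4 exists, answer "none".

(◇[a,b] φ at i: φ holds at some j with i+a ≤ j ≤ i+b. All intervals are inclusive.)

2

Scan j = 8,9,… for down:
  j=8: fails
  j=9: fails
  j=10: holds
First hit at j=10, so smallest k = 10-8 = 2.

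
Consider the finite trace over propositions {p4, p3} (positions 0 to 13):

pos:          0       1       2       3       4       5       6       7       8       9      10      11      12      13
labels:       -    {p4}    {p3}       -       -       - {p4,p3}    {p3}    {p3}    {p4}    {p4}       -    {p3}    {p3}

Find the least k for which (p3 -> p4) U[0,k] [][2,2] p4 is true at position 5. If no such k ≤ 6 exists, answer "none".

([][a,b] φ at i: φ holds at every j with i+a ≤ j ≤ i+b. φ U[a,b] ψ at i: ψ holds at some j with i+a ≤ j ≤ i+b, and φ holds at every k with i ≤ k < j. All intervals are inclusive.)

2

Need earliest j ≥ 5 with [][2,2] p4, and (p3 -> p4) at every k in [5,j-1].
  j=5: rhs fails.
  j=6: rhs fails.
  j=7: rhs holds; lhs holds on [5,6]. k = 2.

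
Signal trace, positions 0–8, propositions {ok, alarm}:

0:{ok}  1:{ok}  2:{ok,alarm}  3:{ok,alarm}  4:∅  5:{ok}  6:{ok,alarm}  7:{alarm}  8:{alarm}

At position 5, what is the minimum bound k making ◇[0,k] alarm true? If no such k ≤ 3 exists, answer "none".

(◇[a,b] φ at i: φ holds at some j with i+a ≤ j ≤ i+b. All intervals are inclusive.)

1

Scan j = 5,6,… for alarm:
  j=5: fails
  j=6: holds
First hit at j=6, so smallest k = 6-5 = 1.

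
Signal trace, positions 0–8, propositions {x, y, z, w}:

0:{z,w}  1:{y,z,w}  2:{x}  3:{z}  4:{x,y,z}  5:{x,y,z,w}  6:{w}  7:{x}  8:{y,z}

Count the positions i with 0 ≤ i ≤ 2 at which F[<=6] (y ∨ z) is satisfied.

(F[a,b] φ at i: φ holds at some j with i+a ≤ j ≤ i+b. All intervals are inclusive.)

Evaluate at each i in [0,2]:
  i=0: ✓ (witness j=0)
  i=1: ✓ (witness j=1)
  i=2: ✓ (witness j=3)
Positions where it holds: {0, 1, 2} → 3.

3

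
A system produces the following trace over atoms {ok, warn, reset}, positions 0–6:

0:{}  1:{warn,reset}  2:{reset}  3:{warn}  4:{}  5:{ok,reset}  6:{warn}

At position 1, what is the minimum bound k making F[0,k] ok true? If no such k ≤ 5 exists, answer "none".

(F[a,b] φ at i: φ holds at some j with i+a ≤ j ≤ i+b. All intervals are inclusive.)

Scan j = 1,2,… for ok:
  j=1: fails
  j=2: fails
  j=3: fails
  j=4: fails
  j=5: holds
First hit at j=5, so smallest k = 5-1 = 4.

4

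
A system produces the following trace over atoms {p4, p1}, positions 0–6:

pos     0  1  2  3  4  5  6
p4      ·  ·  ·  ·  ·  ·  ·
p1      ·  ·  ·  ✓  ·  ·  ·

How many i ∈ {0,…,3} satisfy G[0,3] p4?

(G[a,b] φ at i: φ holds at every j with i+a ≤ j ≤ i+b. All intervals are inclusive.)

Evaluate at each i in [0,3]:
  i=0: ✗ (fails at j=0)
  i=1: ✗ (fails at j=1)
  i=2: ✗ (fails at j=2)
  i=3: ✗ (fails at j=3)
Positions where it holds: {} → 0.

0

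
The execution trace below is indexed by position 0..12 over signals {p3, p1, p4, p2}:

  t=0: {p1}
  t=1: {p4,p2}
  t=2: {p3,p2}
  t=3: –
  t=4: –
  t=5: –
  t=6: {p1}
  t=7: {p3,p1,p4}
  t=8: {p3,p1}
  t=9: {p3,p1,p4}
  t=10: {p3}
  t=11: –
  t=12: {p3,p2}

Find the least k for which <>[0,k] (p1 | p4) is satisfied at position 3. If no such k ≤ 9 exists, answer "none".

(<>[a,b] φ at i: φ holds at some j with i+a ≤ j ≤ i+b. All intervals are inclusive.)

Scan j = 3,4,… for (p1 | p4):
  j=3: fails
  j=4: fails
  j=5: fails
  j=6: holds
First hit at j=6, so smallest k = 6-3 = 3.

3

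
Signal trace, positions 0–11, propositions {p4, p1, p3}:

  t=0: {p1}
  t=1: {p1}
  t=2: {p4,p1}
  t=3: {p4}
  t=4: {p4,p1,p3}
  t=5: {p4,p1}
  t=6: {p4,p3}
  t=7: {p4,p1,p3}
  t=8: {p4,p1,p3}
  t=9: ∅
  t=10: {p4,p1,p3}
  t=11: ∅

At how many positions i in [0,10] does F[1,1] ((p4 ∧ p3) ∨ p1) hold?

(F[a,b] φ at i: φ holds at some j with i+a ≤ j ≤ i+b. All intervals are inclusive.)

Evaluate at each i in [0,10]:
  i=0: ✓ (witness j=1)
  i=1: ✓ (witness j=2)
  i=2: ✗ (none in [3,3])
  i=3: ✓ (witness j=4)
  i=4: ✓ (witness j=5)
  i=5: ✓ (witness j=6)
  i=6: ✓ (witness j=7)
  i=7: ✓ (witness j=8)
  i=8: ✗ (none in [9,9])
  i=9: ✓ (witness j=10)
  i=10: ✗ (none in [11,11])
Positions where it holds: {0, 1, 3, 4, 5, 6, 7, 9} → 8.

8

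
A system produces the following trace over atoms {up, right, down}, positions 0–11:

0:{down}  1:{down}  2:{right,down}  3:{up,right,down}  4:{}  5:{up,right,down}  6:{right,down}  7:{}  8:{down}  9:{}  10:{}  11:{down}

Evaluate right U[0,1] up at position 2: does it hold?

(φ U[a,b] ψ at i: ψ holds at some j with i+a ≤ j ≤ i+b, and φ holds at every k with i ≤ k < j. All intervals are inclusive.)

Holds

Need some j in [2,3] with up, and right at every k in [2,j-1].
  j=2: up false.
  j=3: up holds; right holds at every k in [2,2] → satisfied.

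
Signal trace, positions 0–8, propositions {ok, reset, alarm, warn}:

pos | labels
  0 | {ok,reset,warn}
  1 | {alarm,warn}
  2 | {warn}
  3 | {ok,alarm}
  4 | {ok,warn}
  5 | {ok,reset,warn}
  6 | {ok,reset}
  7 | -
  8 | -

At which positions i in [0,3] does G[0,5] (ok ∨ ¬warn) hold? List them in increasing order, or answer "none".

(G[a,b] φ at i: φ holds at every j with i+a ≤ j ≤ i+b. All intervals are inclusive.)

Evaluate at each i in [0,3]:
  i=0: ✗ (fails at j=1)
  i=1: ✗ (fails at j=1)
  i=2: ✗ (fails at j=2)
  i=3: ✓ (all of [3,8])

3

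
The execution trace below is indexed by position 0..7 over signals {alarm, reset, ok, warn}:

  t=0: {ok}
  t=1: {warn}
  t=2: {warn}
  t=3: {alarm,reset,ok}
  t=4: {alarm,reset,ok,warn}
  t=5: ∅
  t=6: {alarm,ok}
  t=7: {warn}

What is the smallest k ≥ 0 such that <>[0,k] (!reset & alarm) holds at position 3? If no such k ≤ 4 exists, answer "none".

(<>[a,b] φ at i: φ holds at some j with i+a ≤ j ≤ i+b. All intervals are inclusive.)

Scan j = 3,4,… for (!reset & alarm):
  j=3: fails
  j=4: fails
  j=5: fails
  j=6: holds
First hit at j=6, so smallest k = 6-3 = 3.

3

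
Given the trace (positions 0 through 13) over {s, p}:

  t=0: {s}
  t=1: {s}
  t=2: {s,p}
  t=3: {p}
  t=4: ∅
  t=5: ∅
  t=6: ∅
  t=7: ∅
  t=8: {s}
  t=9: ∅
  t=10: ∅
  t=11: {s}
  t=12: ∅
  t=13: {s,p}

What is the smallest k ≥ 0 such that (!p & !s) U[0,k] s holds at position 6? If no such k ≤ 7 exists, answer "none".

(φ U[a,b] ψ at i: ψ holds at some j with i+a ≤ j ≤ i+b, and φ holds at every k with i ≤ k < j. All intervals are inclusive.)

Need earliest j ≥ 6 with s, and (!p & !s) at every k in [6,j-1].
  j=6: rhs fails.
  j=7: rhs fails.
  j=8: rhs holds; lhs holds on [6,7]. k = 2.

2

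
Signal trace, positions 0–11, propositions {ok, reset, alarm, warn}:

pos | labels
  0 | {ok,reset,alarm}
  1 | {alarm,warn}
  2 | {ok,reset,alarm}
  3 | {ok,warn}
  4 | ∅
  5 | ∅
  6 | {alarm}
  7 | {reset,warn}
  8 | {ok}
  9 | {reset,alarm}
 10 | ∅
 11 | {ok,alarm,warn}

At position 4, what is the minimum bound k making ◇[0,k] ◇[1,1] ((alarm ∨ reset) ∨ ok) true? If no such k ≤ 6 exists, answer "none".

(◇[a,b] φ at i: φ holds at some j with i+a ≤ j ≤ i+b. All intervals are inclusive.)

1

Scan j = 4,5,… for ◇[1,1] ((alarm ∨ reset) ∨ ok):
  j=4: fails
  j=5: holds
First hit at j=5, so smallest k = 5-4 = 1.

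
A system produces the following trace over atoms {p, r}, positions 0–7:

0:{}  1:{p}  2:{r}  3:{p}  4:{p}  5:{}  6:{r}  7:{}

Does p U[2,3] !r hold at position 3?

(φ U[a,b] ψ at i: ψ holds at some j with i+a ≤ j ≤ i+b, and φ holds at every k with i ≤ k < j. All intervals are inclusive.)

Need some j in [5,6] with !r, and p at every k in [3,j-1].
  j=5: !r holds; p holds at every k in [3,4] → satisfied.

Holds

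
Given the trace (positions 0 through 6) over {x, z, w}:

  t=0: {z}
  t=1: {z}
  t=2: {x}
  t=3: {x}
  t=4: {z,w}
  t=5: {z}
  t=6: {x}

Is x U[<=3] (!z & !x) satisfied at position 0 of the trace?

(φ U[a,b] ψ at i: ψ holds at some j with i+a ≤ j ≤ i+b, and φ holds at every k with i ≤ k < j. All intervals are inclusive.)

No

Need some j in [0,3] with (!z & !x), and x at every k in [0,j-1].
  j=0: (!z & !x) false.
  j=1: (!z & !x) false.
  j=2: (!z & !x) false.
  j=3: (!z & !x) false.
No j in the window works → until fails.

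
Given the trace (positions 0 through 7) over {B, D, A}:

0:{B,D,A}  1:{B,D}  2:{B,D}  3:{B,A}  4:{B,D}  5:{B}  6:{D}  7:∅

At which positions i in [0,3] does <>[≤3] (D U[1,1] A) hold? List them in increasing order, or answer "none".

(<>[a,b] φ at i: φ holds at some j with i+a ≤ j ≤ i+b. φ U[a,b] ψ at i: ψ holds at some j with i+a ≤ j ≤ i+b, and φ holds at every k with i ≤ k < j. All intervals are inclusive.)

0, 1, 2

Evaluate at each i in [0,3]:
  i=0: ✓ (witness j=2)
  i=1: ✓ (witness j=2)
  i=2: ✓ (witness j=2)
  i=3: ✗ (none in [3,6])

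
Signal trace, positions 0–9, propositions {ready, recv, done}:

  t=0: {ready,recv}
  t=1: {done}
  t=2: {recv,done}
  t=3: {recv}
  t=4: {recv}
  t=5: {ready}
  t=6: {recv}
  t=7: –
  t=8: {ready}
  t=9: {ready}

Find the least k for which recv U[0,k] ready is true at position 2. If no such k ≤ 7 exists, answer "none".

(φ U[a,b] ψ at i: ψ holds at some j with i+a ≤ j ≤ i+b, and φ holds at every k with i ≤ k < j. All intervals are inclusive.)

Need earliest j ≥ 2 with ready, and recv at every k in [2,j-1].
  j=2: rhs fails.
  j=3: rhs fails.
  j=4: rhs fails.
  j=5: rhs holds; lhs holds on [2,4]. k = 3.

3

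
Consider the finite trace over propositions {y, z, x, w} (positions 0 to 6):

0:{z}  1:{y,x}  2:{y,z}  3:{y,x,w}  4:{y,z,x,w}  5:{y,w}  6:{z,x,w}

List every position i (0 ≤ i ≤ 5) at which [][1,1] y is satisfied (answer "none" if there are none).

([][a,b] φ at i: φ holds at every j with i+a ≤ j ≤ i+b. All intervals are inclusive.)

0, 1, 2, 3, 4

Evaluate at each i in [0,5]:
  i=0: ✓ (all of [1,1])
  i=1: ✓ (all of [2,2])
  i=2: ✓ (all of [3,3])
  i=3: ✓ (all of [4,4])
  i=4: ✓ (all of [5,5])
  i=5: ✗ (fails at j=6)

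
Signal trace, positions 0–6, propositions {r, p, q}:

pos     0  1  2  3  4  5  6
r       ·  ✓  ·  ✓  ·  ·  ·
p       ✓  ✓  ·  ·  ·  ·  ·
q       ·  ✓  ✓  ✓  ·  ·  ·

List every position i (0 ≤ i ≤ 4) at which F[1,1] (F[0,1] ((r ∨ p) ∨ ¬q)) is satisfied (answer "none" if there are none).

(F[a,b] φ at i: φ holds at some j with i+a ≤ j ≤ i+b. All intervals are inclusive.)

0, 1, 2, 3, 4

Evaluate at each i in [0,4]:
  i=0: ✓ (witness j=1)
  i=1: ✓ (witness j=2)
  i=2: ✓ (witness j=3)
  i=3: ✓ (witness j=4)
  i=4: ✓ (witness j=5)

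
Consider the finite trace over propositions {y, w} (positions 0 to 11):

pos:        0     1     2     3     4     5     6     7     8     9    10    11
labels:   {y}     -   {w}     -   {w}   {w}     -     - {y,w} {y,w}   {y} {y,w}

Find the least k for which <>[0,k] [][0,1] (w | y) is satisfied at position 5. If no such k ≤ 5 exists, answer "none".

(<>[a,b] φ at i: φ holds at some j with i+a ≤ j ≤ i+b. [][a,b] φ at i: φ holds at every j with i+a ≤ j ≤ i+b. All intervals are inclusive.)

3

Scan j = 5,6,… for [][0,1] (w | y):
  j=5: fails
  j=6: fails
  j=7: fails
  j=8: holds
First hit at j=8, so smallest k = 8-5 = 3.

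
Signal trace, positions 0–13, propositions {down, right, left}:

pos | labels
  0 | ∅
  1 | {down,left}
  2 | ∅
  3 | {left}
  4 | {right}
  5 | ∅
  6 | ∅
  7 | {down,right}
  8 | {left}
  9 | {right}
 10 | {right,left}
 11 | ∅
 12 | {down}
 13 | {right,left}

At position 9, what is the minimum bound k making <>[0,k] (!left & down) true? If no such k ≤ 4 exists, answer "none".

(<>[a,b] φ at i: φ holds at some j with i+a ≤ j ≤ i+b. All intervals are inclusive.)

3

Scan j = 9,10,… for (!left & down):
  j=9: fails
  j=10: fails
  j=11: fails
  j=12: holds
First hit at j=12, so smallest k = 12-9 = 3.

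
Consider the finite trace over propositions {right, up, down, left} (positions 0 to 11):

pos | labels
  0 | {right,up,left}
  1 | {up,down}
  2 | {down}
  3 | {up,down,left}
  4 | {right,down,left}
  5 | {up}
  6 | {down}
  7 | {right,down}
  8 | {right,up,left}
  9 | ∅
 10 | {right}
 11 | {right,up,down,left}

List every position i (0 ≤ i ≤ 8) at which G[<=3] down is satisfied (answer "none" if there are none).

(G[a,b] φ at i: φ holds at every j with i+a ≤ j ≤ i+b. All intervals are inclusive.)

1

Evaluate at each i in [0,8]:
  i=0: ✗ (fails at j=0)
  i=1: ✓ (all of [1,4])
  i=2: ✗ (fails at j=5)
  i=3: ✗ (fails at j=5)
  i=4: ✗ (fails at j=5)
  i=5: ✗ (fails at j=5)
  i=6: ✗ (fails at j=8)
  i=7: ✗ (fails at j=8)
  i=8: ✗ (fails at j=8)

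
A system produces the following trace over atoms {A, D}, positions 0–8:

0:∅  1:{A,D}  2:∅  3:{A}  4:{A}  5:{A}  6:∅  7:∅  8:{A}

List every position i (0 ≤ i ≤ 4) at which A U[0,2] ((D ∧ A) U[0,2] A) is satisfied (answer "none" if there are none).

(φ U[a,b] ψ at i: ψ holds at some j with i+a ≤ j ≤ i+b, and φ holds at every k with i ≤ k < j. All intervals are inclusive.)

Evaluate at each i in [0,4]:
  i=0: ✗ (lhs fails at k=0 before rhs at j=1)
  i=1: ✓ (rhs at j=1)
  i=2: ✗ (lhs fails at k=2 before rhs at j=3)
  i=3: ✓ (rhs at j=3)
  i=4: ✓ (rhs at j=4)

1, 3, 4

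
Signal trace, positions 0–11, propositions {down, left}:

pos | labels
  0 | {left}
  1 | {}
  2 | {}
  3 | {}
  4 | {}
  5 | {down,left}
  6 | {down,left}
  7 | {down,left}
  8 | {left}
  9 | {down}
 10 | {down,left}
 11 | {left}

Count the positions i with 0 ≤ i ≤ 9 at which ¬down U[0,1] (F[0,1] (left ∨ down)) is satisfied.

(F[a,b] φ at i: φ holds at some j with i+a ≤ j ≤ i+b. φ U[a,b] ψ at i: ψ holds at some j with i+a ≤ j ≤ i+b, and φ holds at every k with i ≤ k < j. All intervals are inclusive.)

8

Evaluate at each i in [0,9]:
  i=0: ✓ (rhs at j=0)
  i=1: ✗ (no rhs in [1,2])
  i=2: ✗ (no rhs in [2,3])
  i=3: ✓ (rhs at j=4; lhs holds on [3,3])
  i=4: ✓ (rhs at j=4)
  i=5: ✓ (rhs at j=5)
  i=6: ✓ (rhs at j=6)
  i=7: ✓ (rhs at j=7)
  i=8: ✓ (rhs at j=8)
  i=9: ✓ (rhs at j=9)
Positions where it holds: {0, 3, 4, 5, 6, 7, 8, 9} → 8.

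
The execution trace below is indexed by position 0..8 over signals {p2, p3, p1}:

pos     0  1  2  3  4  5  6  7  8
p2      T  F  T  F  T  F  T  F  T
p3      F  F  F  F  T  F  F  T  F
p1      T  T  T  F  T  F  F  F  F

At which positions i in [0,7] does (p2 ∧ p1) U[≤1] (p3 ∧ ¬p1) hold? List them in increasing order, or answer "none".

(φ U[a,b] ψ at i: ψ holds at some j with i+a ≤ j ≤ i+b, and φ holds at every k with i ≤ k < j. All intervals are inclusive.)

7

Evaluate at each i in [0,7]:
  i=0: ✗ (no rhs in [0,1])
  i=1: ✗ (no rhs in [1,2])
  i=2: ✗ (no rhs in [2,3])
  i=3: ✗ (no rhs in [3,4])
  i=4: ✗ (no rhs in [4,5])
  i=5: ✗ (no rhs in [5,6])
  i=6: ✗ (lhs fails at k=6 before rhs at j=7)
  i=7: ✓ (rhs at j=7)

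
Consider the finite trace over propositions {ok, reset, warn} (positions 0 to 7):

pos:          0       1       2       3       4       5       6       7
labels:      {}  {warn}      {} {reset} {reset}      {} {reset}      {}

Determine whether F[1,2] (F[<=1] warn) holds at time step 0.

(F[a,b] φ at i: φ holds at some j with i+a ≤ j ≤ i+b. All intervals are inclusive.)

Yes

Check F[<=1] warn at each j in [1,2]:
  j=1: holds (witness at 1)
  j=2: fails (none in [2,3])
Found at j=1 → formula holds.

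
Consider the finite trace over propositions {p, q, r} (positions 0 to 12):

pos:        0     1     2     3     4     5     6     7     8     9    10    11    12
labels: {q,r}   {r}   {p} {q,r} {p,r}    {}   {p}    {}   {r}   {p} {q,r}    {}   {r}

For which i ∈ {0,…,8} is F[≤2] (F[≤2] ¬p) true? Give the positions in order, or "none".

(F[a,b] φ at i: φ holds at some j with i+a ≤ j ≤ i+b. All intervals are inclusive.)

Evaluate at each i in [0,8]:
  i=0: ✓ (witness j=0)
  i=1: ✓ (witness j=1)
  i=2: ✓ (witness j=2)
  i=3: ✓ (witness j=3)
  i=4: ✓ (witness j=4)
  i=5: ✓ (witness j=5)
  i=6: ✓ (witness j=6)
  i=7: ✓ (witness j=7)
  i=8: ✓ (witness j=8)

0, 1, 2, 3, 4, 5, 6, 7, 8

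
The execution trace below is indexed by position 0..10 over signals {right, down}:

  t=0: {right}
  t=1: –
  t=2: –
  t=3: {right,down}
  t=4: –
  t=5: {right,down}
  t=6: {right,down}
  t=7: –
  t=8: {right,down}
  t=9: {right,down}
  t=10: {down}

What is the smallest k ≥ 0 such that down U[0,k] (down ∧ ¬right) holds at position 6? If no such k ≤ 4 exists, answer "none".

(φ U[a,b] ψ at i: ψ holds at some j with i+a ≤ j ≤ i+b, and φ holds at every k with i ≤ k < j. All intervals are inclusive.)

none

Need earliest j ≥ 6 with (down ∧ ¬right), and down at every k in [6,j-1].
  j=6: rhs fails.
  j=7: rhs fails.
  j=8: rhs fails.
  j=9: rhs fails.
  j=10: rhs holds but lhs fails at k=7.
No witness within the range → none.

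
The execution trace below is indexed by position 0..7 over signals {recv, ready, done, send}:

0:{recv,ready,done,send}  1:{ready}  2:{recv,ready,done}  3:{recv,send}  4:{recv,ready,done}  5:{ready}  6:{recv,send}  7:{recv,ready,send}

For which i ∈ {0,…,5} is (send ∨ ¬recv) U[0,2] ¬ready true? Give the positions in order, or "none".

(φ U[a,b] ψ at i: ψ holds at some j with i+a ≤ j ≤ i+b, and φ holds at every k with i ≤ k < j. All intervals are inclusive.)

Evaluate at each i in [0,5]:
  i=0: ✗ (no rhs in [0,2])
  i=1: ✗ (lhs fails at k=2 before rhs at j=3)
  i=2: ✗ (lhs fails at k=2 before rhs at j=3)
  i=3: ✓ (rhs at j=3)
  i=4: ✗ (lhs fails at k=4 before rhs at j=6)
  i=5: ✓ (rhs at j=6; lhs holds on [5,5])

3, 5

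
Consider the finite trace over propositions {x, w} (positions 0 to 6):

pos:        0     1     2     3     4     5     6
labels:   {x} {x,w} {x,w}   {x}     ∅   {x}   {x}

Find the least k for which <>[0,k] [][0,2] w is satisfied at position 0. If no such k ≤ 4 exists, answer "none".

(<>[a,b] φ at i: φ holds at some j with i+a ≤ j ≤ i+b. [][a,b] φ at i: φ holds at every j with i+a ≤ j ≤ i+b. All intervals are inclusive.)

none

Scan j = 0,1,… for [][0,2] w:
  j=0: fails
  j=1: fails
  j=2: fails
  j=3: fails
  j=4: fails
No j in [0,4] satisfies it → none.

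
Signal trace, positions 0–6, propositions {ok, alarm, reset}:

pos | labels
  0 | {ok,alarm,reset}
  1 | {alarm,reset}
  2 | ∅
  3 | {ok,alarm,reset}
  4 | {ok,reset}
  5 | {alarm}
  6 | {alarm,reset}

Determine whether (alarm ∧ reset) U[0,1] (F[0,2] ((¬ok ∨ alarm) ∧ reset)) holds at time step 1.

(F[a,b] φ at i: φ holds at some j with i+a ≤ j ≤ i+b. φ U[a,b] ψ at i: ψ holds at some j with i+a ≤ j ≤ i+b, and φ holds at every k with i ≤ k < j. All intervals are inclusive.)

Yes

Need some j in [1,2] with F[0,2] ((¬ok ∨ alarm) ∧ reset), and (alarm ∧ reset) at every k in [1,j-1].
  j=1: F[0,2] ((¬ok ∨ alarm) ∧ reset) holds; no prefix to check → satisfied.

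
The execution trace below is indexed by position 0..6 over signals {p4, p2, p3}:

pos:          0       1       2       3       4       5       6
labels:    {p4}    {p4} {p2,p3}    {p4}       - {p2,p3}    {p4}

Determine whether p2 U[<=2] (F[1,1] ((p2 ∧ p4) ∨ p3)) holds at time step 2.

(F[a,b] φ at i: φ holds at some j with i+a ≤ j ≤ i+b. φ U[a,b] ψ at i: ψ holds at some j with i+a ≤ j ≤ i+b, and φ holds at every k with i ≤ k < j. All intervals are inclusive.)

No

Need some j in [2,4] with F[1,1] ((p2 ∧ p4) ∨ p3), and p2 at every k in [2,j-1].
  j=2: F[1,1] ((p2 ∧ p4) ∨ p3) — fails (none in [3,3]).
  j=3: F[1,1] ((p2 ∧ p4) ∨ p3) — fails (none in [4,4]).
  j=4: F[1,1] ((p2 ∧ p4) ∨ p3) holds, but p2 fails at k=3 → not this j.
No j in the window works → until fails.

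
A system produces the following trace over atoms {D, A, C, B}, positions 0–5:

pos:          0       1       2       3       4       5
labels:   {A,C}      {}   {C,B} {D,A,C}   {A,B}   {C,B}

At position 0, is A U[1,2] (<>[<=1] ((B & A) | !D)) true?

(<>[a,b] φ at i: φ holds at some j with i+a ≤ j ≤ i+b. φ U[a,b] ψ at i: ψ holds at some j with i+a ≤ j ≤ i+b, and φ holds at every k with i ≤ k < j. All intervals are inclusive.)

True

Need some j in [1,2] with <>[<=1] ((B & A) | !D), and A at every k in [0,j-1].
  j=1: <>[<=1] ((B & A) | !D) holds; A holds at every k in [0,0] → satisfied.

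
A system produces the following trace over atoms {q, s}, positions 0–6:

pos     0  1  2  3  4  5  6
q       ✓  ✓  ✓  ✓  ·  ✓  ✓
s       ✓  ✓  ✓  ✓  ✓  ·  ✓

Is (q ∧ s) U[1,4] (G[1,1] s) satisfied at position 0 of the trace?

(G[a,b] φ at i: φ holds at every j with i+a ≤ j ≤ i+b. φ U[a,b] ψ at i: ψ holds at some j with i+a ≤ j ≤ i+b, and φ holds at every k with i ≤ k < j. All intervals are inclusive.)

Need some j in [1,4] with G[1,1] s, and (q ∧ s) at every k in [0,j-1].
  j=1: G[1,1] s holds; (q ∧ s) holds at every k in [0,0] → satisfied.

Yes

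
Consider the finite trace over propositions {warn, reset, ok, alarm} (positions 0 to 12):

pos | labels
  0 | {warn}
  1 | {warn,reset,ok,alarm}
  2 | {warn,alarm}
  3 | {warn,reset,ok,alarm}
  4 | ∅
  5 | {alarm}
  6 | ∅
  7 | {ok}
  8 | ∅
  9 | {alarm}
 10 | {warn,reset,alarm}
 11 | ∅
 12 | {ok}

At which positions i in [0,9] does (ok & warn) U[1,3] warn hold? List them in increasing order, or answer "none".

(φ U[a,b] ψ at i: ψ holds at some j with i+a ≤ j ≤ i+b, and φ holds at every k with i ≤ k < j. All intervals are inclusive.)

Evaluate at each i in [0,9]:
  i=0: ✗ (lhs fails at k=0 before rhs at j=1)
  i=1: ✓ (rhs at j=2; lhs holds on [1,1])
  i=2: ✗ (lhs fails at k=2 before rhs at j=3)
  i=3: ✗ (no rhs in [4,6])
  i=4: ✗ (no rhs in [5,7])
  i=5: ✗ (no rhs in [6,8])
  i=6: ✗ (no rhs in [7,9])
  i=7: ✗ (lhs fails at k=7 before rhs at j=10)
  i=8: ✗ (lhs fails at k=8 before rhs at j=10)
  i=9: ✗ (lhs fails at k=9 before rhs at j=10)

1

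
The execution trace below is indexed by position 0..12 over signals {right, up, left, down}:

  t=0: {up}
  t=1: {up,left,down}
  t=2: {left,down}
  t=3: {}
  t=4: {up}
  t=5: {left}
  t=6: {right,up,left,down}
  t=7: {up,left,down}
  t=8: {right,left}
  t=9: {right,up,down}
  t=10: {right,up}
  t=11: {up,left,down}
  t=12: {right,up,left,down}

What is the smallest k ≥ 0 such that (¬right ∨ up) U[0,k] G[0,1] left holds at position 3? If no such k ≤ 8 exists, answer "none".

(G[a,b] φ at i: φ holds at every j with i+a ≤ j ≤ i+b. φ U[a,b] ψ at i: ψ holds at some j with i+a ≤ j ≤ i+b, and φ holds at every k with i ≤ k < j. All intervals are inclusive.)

2

Need earliest j ≥ 3 with G[0,1] left, and (¬right ∨ up) at every k in [3,j-1].
  j=3: rhs fails.
  j=4: rhs fails.
  j=5: rhs holds; lhs holds on [3,4]. k = 2.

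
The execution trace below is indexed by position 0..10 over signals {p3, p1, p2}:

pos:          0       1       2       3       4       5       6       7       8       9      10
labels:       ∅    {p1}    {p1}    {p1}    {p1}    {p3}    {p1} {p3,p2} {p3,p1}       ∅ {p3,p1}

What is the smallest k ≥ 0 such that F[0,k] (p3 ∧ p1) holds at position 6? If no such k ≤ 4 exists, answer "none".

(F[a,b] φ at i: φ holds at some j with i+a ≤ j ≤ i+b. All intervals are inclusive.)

Scan j = 6,7,… for (p3 ∧ p1):
  j=6: fails
  j=7: fails
  j=8: holds
First hit at j=8, so smallest k = 8-6 = 2.

2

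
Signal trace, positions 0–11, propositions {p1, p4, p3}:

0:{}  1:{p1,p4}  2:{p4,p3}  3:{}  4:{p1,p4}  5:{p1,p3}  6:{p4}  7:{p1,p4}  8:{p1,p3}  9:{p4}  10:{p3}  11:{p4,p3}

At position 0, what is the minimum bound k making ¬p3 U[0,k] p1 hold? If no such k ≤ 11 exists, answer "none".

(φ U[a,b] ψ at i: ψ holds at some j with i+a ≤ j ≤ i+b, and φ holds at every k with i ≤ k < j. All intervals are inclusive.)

1

Need earliest j ≥ 0 with p1, and ¬p3 at every k in [0,j-1].
  j=0: rhs fails.
  j=1: rhs holds; lhs holds on [0,0]. k = 1.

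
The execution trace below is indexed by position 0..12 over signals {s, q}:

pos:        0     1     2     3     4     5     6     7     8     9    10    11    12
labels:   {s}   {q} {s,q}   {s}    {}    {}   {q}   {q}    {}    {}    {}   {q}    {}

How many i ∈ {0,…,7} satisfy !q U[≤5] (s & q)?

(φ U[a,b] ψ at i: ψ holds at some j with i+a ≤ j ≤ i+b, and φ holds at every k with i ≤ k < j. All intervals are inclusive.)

1

Evaluate at each i in [0,7]:
  i=0: ✗ (lhs fails at k=1 before rhs at j=2)
  i=1: ✗ (lhs fails at k=1 before rhs at j=2)
  i=2: ✓ (rhs at j=2)
  i=3: ✗ (no rhs in [3,8])
  i=4: ✗ (no rhs in [4,9])
  i=5: ✗ (no rhs in [5,10])
  i=6: ✗ (no rhs in [6,11])
  i=7: ✗ (no rhs in [7,12])
Positions where it holds: {2} → 1.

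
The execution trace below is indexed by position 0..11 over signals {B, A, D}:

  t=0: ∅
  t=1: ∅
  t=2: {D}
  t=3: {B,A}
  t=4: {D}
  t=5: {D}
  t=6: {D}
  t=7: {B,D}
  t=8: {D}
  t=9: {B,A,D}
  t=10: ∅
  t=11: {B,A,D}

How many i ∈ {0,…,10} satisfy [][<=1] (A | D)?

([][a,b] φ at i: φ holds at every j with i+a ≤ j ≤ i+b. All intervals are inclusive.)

Evaluate at each i in [0,10]:
  i=0: ✗ (fails at j=0)
  i=1: ✗ (fails at j=1)
  i=2: ✓ (all of [2,3])
  i=3: ✓ (all of [3,4])
  i=4: ✓ (all of [4,5])
  i=5: ✓ (all of [5,6])
  i=6: ✓ (all of [6,7])
  i=7: ✓ (all of [7,8])
  i=8: ✓ (all of [8,9])
  i=9: ✗ (fails at j=10)
  i=10: ✗ (fails at j=10)
Positions where it holds: {2, 3, 4, 5, 6, 7, 8} → 7.

7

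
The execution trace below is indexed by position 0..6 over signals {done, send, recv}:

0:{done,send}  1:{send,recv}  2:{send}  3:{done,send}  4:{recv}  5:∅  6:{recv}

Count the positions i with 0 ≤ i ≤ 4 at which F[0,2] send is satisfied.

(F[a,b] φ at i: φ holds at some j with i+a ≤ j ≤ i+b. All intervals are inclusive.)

4

Evaluate at each i in [0,4]:
  i=0: ✓ (witness j=0)
  i=1: ✓ (witness j=1)
  i=2: ✓ (witness j=2)
  i=3: ✓ (witness j=3)
  i=4: ✗ (none in [4,6])
Positions where it holds: {0, 1, 2, 3} → 4.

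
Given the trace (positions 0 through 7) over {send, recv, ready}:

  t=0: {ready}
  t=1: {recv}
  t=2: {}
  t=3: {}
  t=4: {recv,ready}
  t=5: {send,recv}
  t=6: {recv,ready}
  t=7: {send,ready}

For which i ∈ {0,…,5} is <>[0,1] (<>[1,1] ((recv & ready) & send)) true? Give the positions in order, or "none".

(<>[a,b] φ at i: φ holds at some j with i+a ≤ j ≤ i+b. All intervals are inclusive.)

Evaluate at each i in [0,5]:
  i=0: ✗ (none in [0,1])
  i=1: ✗ (none in [1,2])
  i=2: ✗ (none in [2,3])
  i=3: ✗ (none in [3,4])
  i=4: ✗ (none in [4,5])
  i=5: ✗ (none in [5,6])

none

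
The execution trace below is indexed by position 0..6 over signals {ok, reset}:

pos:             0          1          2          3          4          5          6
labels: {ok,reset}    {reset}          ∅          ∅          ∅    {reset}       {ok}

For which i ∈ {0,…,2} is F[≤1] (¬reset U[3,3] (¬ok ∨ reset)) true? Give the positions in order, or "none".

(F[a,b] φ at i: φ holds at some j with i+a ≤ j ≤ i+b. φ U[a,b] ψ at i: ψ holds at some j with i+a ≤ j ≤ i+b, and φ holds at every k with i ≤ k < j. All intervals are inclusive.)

1, 2

Evaluate at each i in [0,2]:
  i=0: ✗ (none in [0,1])
  i=1: ✓ (witness j=2)
  i=2: ✓ (witness j=2)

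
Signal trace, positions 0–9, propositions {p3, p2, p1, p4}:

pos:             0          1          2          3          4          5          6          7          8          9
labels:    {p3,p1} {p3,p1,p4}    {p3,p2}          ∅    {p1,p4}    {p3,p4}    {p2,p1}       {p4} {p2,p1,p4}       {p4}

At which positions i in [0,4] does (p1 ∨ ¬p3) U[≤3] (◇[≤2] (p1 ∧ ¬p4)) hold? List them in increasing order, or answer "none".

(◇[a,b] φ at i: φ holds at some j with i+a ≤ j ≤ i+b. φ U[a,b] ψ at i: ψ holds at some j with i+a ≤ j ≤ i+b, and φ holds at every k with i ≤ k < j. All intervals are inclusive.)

Evaluate at each i in [0,4]:
  i=0: ✓ (rhs at j=0)
  i=1: ✗ (lhs fails at k=2 before rhs at j=4)
  i=2: ✗ (lhs fails at k=2 before rhs at j=4)
  i=3: ✓ (rhs at j=4; lhs holds on [3,3])
  i=4: ✓ (rhs at j=4)

0, 3, 4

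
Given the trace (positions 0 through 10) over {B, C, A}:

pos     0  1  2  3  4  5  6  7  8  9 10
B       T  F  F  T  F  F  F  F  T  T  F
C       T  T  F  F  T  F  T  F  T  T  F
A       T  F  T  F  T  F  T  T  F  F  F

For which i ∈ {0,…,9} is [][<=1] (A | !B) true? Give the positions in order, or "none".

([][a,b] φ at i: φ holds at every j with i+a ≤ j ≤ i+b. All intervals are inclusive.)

0, 1, 4, 5, 6

Evaluate at each i in [0,9]:
  i=0: ✓ (all of [0,1])
  i=1: ✓ (all of [1,2])
  i=2: ✗ (fails at j=3)
  i=3: ✗ (fails at j=3)
  i=4: ✓ (all of [4,5])
  i=5: ✓ (all of [5,6])
  i=6: ✓ (all of [6,7])
  i=7: ✗ (fails at j=8)
  i=8: ✗ (fails at j=8)
  i=9: ✗ (fails at j=9)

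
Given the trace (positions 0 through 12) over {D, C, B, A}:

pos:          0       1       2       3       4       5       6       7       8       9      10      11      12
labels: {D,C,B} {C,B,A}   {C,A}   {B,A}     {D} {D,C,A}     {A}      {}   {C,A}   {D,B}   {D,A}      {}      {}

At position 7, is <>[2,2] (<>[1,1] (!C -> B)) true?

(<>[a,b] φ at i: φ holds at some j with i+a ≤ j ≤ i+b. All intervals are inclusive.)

False

Check <>[1,1] (!C -> B) at each j in [9,9]:
  j=9: fails (none in [10,10])
No position in the window satisfies it → formula fails.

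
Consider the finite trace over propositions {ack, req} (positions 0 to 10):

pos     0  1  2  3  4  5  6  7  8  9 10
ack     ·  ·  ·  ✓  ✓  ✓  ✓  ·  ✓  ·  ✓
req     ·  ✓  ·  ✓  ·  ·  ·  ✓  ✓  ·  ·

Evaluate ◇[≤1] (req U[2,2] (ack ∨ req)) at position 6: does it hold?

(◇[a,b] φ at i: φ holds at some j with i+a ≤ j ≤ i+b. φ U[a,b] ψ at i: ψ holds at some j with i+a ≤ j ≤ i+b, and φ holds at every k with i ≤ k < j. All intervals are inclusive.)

False

Check (req U[2,2] (ack ∨ req)) at each j in [6,7]:
  j=6: fails
  j=7: fails
No position in the window satisfies it → formula fails.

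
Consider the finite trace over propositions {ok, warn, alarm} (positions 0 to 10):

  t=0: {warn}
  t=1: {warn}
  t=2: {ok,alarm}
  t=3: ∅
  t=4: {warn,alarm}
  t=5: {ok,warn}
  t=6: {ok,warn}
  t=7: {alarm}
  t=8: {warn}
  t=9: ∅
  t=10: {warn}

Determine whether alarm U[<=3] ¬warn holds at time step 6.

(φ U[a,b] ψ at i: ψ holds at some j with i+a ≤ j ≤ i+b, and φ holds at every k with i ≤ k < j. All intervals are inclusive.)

Need some j in [6,9] with ¬warn, and alarm at every k in [6,j-1].
  j=6: ¬warn false.
  j=7: ¬warn holds, but alarm fails at k=6 → not this j.
  j=8: ¬warn false.
  j=9: ¬warn holds, but alarm fails at k=6 → not this j.
No j in the window works → until fails.

False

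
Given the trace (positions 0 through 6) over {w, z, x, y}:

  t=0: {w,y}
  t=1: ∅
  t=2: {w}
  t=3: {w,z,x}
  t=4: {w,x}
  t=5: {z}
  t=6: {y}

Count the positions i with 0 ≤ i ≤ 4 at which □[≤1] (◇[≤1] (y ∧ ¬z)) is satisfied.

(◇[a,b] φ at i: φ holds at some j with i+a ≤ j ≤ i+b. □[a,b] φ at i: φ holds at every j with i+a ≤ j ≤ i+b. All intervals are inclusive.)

Evaluate at each i in [0,4]:
  i=0: ✗ (fails at j=1)
  i=1: ✗ (fails at j=1)
  i=2: ✗ (fails at j=2)
  i=3: ✗ (fails at j=3)
  i=4: ✗ (fails at j=4)
Positions where it holds: {} → 0.

0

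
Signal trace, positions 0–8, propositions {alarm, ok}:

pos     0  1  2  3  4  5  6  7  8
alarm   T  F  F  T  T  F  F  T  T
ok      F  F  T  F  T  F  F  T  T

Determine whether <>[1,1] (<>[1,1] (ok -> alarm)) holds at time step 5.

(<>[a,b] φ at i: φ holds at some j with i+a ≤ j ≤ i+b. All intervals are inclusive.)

Check <>[1,1] (ok -> alarm) at each j in [6,6]:
  j=6: holds (witness at 7)
Found at j=6 → formula holds.

Holds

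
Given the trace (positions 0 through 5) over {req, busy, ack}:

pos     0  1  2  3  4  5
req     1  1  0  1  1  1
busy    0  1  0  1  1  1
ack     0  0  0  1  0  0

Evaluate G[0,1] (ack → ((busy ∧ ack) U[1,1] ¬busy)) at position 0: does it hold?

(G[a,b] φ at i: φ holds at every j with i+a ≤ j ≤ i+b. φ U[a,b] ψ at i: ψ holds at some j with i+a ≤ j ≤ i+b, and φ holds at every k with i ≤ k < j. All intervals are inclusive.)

Check (ack → ((busy ∧ ack) U[1,1] ¬busy)) at every j in [0,1]:
  j=0: antecedent false → ✓
  j=1: antecedent false → ✓
All positions satisfy it → formula holds.

Holds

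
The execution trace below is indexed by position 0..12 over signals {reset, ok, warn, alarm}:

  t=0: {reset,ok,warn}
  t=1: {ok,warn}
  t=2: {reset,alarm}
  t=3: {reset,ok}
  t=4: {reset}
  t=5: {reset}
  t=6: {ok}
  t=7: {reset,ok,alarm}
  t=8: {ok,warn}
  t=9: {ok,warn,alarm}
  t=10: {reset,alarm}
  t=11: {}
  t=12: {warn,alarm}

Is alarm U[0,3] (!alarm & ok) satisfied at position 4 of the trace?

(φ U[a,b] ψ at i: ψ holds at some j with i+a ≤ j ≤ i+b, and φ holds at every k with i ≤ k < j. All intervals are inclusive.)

Does not hold

Need some j in [4,7] with (!alarm & ok), and alarm at every k in [4,j-1].
  j=4: (!alarm & ok) false.
  j=5: (!alarm & ok) false.
  j=6: (!alarm & ok) holds, but alarm fails at k=4 → not this j.
  j=7: (!alarm & ok) false.
No j in the window works → until fails.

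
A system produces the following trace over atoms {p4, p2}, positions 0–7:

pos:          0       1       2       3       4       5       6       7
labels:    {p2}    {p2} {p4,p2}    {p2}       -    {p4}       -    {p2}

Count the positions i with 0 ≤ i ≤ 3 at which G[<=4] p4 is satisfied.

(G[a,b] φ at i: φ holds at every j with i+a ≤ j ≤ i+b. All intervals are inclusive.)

Evaluate at each i in [0,3]:
  i=0: ✗ (fails at j=0)
  i=1: ✗ (fails at j=1)
  i=2: ✗ (fails at j=3)
  i=3: ✗ (fails at j=3)
Positions where it holds: {} → 0.

0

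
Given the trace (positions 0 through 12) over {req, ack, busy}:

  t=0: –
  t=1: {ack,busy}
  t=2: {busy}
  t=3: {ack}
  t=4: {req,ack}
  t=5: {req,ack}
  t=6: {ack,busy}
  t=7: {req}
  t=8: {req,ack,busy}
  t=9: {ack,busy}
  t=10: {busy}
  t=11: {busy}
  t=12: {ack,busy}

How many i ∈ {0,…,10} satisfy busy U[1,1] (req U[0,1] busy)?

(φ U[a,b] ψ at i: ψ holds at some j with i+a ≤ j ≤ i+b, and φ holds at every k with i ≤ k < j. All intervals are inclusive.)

Evaluate at each i in [0,10]:
  i=0: ✗ (lhs fails at k=0 before rhs at j=1)
  i=1: ✓ (rhs at j=2; lhs holds on [1,1])
  i=2: ✗ (no rhs in [3,3])
  i=3: ✗ (no rhs in [4,4])
  i=4: ✗ (lhs fails at k=4 before rhs at j=5)
  i=5: ✗ (lhs fails at k=5 before rhs at j=6)
  i=6: ✓ (rhs at j=7; lhs holds on [6,6])
  i=7: ✗ (lhs fails at k=7 before rhs at j=8)
  i=8: ✓ (rhs at j=9; lhs holds on [8,8])
  i=9: ✓ (rhs at j=10; lhs holds on [9,9])
  i=10: ✓ (rhs at j=11; lhs holds on [10,10])
Positions where it holds: {1, 6, 8, 9, 10} → 5.

5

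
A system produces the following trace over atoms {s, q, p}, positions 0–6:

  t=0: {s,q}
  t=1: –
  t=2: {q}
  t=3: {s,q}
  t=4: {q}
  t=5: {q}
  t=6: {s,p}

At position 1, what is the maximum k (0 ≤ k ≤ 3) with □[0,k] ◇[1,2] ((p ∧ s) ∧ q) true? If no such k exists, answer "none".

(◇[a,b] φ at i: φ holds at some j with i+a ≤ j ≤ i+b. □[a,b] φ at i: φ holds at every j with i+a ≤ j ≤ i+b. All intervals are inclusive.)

◇[1,2] ((p ∧ s) ∧ q) must hold from j=1 onward; find where it first fails.
  j=1: fails → no k works.

none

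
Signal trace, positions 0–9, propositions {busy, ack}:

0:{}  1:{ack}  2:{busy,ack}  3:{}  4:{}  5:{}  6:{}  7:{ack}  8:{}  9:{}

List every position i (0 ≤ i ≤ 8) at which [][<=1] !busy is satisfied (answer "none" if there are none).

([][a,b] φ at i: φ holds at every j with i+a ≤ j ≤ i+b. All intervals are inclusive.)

Evaluate at each i in [0,8]:
  i=0: ✓ (all of [0,1])
  i=1: ✗ (fails at j=2)
  i=2: ✗ (fails at j=2)
  i=3: ✓ (all of [3,4])
  i=4: ✓ (all of [4,5])
  i=5: ✓ (all of [5,6])
  i=6: ✓ (all of [6,7])
  i=7: ✓ (all of [7,8])
  i=8: ✓ (all of [8,9])

0, 3, 4, 5, 6, 7, 8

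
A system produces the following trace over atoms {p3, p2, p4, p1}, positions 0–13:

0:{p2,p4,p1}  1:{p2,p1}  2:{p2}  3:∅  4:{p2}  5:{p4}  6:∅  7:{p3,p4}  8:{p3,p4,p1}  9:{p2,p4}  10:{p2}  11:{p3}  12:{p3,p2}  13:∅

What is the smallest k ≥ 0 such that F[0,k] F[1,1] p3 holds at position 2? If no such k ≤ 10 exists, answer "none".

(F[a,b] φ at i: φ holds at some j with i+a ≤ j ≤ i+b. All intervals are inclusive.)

4

Scan j = 2,3,… for F[1,1] p3:
  j=2: fails
  j=3: fails
  j=4: fails
  j=5: fails
  j=6: holds
First hit at j=6, so smallest k = 6-2 = 4.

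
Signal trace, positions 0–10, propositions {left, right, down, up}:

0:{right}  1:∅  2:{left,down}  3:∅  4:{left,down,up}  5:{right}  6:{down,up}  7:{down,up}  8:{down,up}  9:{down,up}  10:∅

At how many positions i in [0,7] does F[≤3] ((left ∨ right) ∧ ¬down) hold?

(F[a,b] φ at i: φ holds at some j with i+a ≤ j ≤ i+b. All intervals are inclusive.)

Evaluate at each i in [0,7]:
  i=0: ✓ (witness j=0)
  i=1: ✗ (none in [1,4])
  i=2: ✓ (witness j=5)
  i=3: ✓ (witness j=5)
  i=4: ✓ (witness j=5)
  i=5: ✓ (witness j=5)
  i=6: ✗ (none in [6,9])
  i=7: ✗ (none in [7,10])
Positions where it holds: {0, 2, 3, 4, 5} → 5.

5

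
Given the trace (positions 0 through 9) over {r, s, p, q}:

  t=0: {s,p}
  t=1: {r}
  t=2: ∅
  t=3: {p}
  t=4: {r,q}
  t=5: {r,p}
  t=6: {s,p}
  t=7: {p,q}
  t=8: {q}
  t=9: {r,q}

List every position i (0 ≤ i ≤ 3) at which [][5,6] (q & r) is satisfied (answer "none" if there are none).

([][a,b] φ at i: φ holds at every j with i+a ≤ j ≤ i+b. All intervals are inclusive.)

none

Evaluate at each i in [0,3]:
  i=0: ✗ (fails at j=5)
  i=1: ✗ (fails at j=6)
  i=2: ✗ (fails at j=7)
  i=3: ✗ (fails at j=8)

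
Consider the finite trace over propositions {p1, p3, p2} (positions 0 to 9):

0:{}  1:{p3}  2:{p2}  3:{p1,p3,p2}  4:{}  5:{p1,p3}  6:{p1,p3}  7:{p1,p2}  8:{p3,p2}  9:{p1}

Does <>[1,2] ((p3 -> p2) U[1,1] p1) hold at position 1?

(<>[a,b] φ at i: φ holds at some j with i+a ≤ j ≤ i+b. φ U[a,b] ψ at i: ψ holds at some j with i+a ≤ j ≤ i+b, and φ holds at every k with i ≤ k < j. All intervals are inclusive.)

True

Check ((p3 -> p2) U[1,1] p1) at each j in [2,3]:
  j=2: holds
  j=3: fails
Found at j=2 → formula holds.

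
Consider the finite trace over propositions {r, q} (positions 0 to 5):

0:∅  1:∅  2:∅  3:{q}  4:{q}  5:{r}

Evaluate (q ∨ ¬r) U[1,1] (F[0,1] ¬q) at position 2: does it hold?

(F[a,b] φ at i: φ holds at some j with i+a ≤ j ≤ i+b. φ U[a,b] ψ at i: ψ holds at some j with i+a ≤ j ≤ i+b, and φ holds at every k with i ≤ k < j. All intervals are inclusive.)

No

Need some j in [3,3] with F[0,1] ¬q, and (q ∨ ¬r) at every k in [2,j-1].
  j=3: F[0,1] ¬q — fails (none in [3,4]).
No j in the window works → until fails.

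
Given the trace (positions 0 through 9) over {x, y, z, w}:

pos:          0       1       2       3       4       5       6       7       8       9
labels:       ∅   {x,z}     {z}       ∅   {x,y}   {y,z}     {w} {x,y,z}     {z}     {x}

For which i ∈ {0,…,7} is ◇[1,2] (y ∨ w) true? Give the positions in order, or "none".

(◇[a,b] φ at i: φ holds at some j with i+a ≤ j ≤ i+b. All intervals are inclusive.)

2, 3, 4, 5, 6

Evaluate at each i in [0,7]:
  i=0: ✗ (none in [1,2])
  i=1: ✗ (none in [2,3])
  i=2: ✓ (witness j=4)
  i=3: ✓ (witness j=4)
  i=4: ✓ (witness j=5)
  i=5: ✓ (witness j=6)
  i=6: ✓ (witness j=7)
  i=7: ✗ (none in [8,9])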